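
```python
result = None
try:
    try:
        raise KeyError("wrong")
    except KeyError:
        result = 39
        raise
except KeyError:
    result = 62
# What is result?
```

Step-by-step execution trace:
1. Inner try: `raise KeyError("wrong")` raises KeyError.
2. Inner `except KeyError` matches → result = 39.
3. bare `raise` re-raises the same KeyError.
4. Outer `except KeyError` matches → result = 62.
Result: 62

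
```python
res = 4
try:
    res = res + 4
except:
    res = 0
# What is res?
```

Step-by-step execution trace:
1. res starts at 4.
2. try: `res = res + 4` → res = 8. No exception raised.
3. `except` is skipped.
Result: 8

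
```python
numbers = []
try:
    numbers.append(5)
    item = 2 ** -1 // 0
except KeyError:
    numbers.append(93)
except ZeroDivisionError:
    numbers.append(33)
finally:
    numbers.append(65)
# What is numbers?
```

Step-by-step execution trace:
1. try: `numbers.append(5)` → numbers = [5].
2. `item = 2 ** -1 // 0` raises ZeroDivisionError.
3. `except KeyError` does not match ZeroDivisionError; skipped.
4. `except ZeroDivisionError` matches → `numbers.append(33)` → numbers = [5, 33].
5. finally always runs: `numbers.append(65)` → numbers = [5, 33, 65].
Result: [5, 33, 65]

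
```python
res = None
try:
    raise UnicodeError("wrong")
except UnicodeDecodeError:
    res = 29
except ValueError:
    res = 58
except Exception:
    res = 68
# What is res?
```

Step-by-step execution trace:
1. `raise UnicodeError(...)` raises UnicodeError.
2. `except UnicodeDecodeError` does not match (UnicodeError is not a subclass of UnicodeDecodeError); skipped.
3. `except ValueError` matches (UnicodeError is a subclass of ValueError) → res = 58.
4. `except Exception` is not reached.
Result: 58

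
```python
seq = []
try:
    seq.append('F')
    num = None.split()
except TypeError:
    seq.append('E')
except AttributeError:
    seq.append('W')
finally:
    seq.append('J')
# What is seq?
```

Step-by-step execution trace:
1. try: `seq.append('F')` → seq = ['F'].
2. `num = None.split()` raises AttributeError.
3. `except TypeError` does not match AttributeError; skipped.
4. `except AttributeError` matches → `seq.append('W')` → seq = ['F', 'W'].
5. finally always runs: `seq.append('J')` → seq = ['F', 'W', 'J'].
Result: ['F', 'W', 'J']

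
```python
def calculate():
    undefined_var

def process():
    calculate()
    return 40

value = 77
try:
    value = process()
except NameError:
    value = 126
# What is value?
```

Step-by-step execution trace:
1. value starts at 77.
2. try: `process()` calls `calculate()`.
3. `calculate()` evaluates `undefined_var`, which raises NameError; it propagates through process (uncaught).
4. `return 40` in process is not reached; the assignment to value does not complete.
5. `except NameError` matches → value = 126.
Result: 126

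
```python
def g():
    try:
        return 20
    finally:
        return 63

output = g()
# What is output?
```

Step-by-step execution trace:
1. `g()` enters try: `return 20` sets pending return value 20.
2. Before returning, `finally: return 63` runs and overrides the pending return.
3. g() returns 63 → output = 63.
Result: 63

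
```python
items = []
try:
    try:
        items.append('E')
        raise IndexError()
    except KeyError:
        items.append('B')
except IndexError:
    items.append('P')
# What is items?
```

Step-by-step execution trace:
1. Inner try: `items.append('E')` → items = ['E'].
2. `raise IndexError()` raises IndexError.
3. Inner `except KeyError` does not match IndexError; exception propagates to outer try.
4. Outer `except IndexError` matches → `items.append('P')` → items = ['E', 'P'].
Result: ['E', 'P']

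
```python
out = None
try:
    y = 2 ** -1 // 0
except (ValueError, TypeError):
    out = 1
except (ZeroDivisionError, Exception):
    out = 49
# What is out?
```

Step-by-step execution trace:
1. `y = 2 ** -1 // 0` raises ZeroDivisionError.
2. `except (ValueError, TypeError)` does not match ZeroDivisionError; skipped.
3. `except (ZeroDivisionError, Exception)` matches (ZeroDivisionError is in the tuple) → out = 49.
Result: 49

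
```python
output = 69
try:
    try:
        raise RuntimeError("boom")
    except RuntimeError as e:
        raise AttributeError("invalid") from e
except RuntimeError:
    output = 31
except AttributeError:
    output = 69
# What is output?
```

Step-by-step execution trace:
1. Inner try raises RuntimeError; inner `except RuntimeError as e` catches it.
2. `raise AttributeError(...) from e` raises AttributeError (RuntimeError is attached as __cause__, but only AttributeError is active).
3. Outer `except RuntimeError` does not match AttributeError; skipped.
4. Outer `except AttributeError` matches → output = 69.
Result: 69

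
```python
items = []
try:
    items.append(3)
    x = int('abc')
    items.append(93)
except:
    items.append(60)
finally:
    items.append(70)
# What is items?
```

Step-by-step execution trace:
1. try: `items.append(3)` → items = [3].
2. `x = int('abc')` raises ValueError; `items.append(93)` is not reached.
3. bare `except` matches → `items.append(60)` → items = [3, 60].
4. finally always runs: `items.append(70)` → items = [3, 60, 70].
Result: [3, 60, 70]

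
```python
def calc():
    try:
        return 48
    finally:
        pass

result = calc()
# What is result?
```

Step-by-step execution trace:
1. `calc()` enters try: `return 48` sets pending return value 48.
2. Before returning, `finally: pass` runs (no effect).
3. calc() returns 48 → result = 48.
Result: 48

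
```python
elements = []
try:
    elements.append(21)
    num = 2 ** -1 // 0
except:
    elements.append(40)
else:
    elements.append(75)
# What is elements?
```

Step-by-step execution trace:
1. try: `elements.append(21)` → elements = [21].
2. `num = 2 ** -1 // 0` raises ZeroDivisionError.
3. bare `except` matches → `elements.append(40)` → elements = [21, 40].
4. `else` is skipped (an exception was raised).
Result: [21, 40]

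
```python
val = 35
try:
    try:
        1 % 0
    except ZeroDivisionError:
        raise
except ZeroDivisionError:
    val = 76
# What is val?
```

Step-by-step execution trace:
1. Inner try: `1 % 0` raises ZeroDivisionError.
2. Inner `except ZeroDivisionError` matches; bare `raise` re-raises the same ZeroDivisionError.
3. Outer `except ZeroDivisionError` matches → val = 76.
Result: 76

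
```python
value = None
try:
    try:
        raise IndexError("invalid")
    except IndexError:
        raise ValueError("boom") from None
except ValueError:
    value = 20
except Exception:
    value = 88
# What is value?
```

Step-by-step execution trace:
1. Inner try raises IndexError; inner `except IndexError` catches it.
2. `raise ValueError(...) from None` raises ValueError (from None suppresses __context__, but the active exception is still ValueError).
3. Outer `except ValueError` matches → value = 20.
4. `except Exception` is not reached.
Result: 20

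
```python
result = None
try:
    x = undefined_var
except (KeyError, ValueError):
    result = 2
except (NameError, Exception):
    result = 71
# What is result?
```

Step-by-step execution trace:
1. `x = undefined_var` raises NameError.
2. `except (KeyError, ValueError)` does not match NameError; skipped.
3. `except (NameError, Exception)` matches (NameError is in the tuple) → result = 71.
Result: 71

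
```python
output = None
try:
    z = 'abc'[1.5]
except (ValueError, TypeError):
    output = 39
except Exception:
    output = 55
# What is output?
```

Step-by-step execution trace:
1. `z = 'abc'[1.5]` raises TypeError.
2. `except (ValueError, TypeError)` matches (TypeError is in the tuple) → output = 39.
3. `except Exception` is not reached.
Result: 39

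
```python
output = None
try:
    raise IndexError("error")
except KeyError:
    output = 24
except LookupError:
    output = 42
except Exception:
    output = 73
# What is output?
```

Step-by-step execution trace:
1. `raise IndexError(...)` raises IndexError.
2. `except KeyError` does not match (IndexError is not a subclass of KeyError); skipped.
3. `except LookupError` matches (IndexError is a subclass of LookupError) → output = 42.
4. `except Exception` is not reached.
Result: 42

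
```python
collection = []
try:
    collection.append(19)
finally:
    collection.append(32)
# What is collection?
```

Step-by-step execution trace:
1. try: `collection.append(19)` → collection = [19].
2. The try body completes without raising.
3. finally always runs: `collection.append(32)` → collection = [19, 32].
Result: [19, 32]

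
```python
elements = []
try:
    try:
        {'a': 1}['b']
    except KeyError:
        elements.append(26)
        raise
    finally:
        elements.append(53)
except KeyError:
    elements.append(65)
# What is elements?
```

Step-by-step execution trace:
1. Inner try: `{'a': 1}['b']` raises KeyError.
2. Inner `except KeyError` matches → `elements.append(26)` → elements = [26].
3. bare `raise` re-raises KeyError.
4. Inner `finally` runs during unwinding: `elements.append(53)` → elements = [26, 53].
5. Outer `except KeyError` matches → `elements.append(65)` → elements = [26, 53, 65].
Result: [26, 53, 65]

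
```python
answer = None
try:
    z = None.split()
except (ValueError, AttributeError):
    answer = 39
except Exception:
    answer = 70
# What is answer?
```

Step-by-step execution trace:
1. `z = None.split()` raises AttributeError.
2. `except (ValueError, AttributeError)` matches (AttributeError is in the tuple) → answer = 39.
3. `except Exception` is not reached.
Result: 39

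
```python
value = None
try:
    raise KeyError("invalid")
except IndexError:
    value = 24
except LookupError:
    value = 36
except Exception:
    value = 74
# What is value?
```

Step-by-step execution trace:
1. `raise KeyError(...)` raises KeyError.
2. `except IndexError` does not match (KeyError is not a subclass of IndexError); skipped.
3. `except LookupError` matches (KeyError is a subclass of LookupError) → value = 36.
4. `except Exception` is not reached.
Result: 36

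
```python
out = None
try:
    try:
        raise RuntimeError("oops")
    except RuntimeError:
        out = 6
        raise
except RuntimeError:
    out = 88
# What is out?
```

Step-by-step execution trace:
1. Inner try: `raise RuntimeError("oops")` raises RuntimeError.
2. Inner `except RuntimeError` matches → out = 6.
3. bare `raise` re-raises the same RuntimeError.
4. Outer `except RuntimeError` matches → out = 88.
Result: 88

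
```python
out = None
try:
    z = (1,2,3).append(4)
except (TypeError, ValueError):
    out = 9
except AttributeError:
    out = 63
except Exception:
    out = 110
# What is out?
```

Step-by-step execution trace:
1. `z = (1,2,3).append(4)` raises AttributeError.
2. `except (TypeError, ValueError)` does not match AttributeError; skipped.
3. `except AttributeError` matches (exact type match) → out = 63.
4. `except Exception` is not reached.
Result: 63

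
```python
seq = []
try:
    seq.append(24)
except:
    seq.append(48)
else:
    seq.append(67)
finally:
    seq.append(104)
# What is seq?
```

Step-by-step execution trace:
1. try: `seq.append(24)` → seq = [24]. No exception raised.
2. `except` is skipped.
3. `else` runs: `seq.append(67)` → seq = [24, 67].
4. `finally` always runs: `seq.append(104)` → seq = [24, 67, 104].
Result: [24, 67, 104]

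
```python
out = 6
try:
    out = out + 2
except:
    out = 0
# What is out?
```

Step-by-step execution trace:
1. out starts at 6.
2. try: `out = out + 2` → out = 8. No exception raised.
3. `except` is skipped.
Result: 8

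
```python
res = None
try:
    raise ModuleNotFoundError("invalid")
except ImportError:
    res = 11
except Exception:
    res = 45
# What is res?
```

Step-by-step execution trace:
1. `raise ModuleNotFoundError(...)` raises ModuleNotFoundError.
2. `except ImportError` matches (ModuleNotFoundError is a subclass of ImportError) → res = 11.
3. `except Exception` is not reached.
Result: 11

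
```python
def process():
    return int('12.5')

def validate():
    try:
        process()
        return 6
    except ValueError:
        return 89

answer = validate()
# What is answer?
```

Step-by-step execution trace:
1. `validate()` calls `process()`.
2. `process()` evaluates `int('12.5')`, which raises ValueError; it propagates to the caller.
3. `return 6` is not reached.
4. `except ValueError` in validate matches → returns 89.
5. answer = 89.
Result: 89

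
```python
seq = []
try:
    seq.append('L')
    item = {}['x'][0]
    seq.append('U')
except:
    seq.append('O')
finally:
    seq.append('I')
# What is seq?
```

Step-by-step execution trace:
1. try: `seq.append('L')` → seq = ['L'].
2. `item = {}['x'][0]` raises KeyError; `seq.append('U')` is not reached.
3. bare `except` matches → `seq.append('O')` → seq = ['L', 'O'].
4. finally always runs: `seq.append('I')` → seq = ['L', 'O', 'I'].
Result: ['L', 'O', 'I']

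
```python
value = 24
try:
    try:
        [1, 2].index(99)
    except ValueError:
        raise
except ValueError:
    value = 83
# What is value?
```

Step-by-step execution trace:
1. Inner try: `[1, 2].index(99)` raises ValueError.
2. Inner `except ValueError` matches; bare `raise` re-raises the same ValueError.
3. Outer `except ValueError` matches → value = 83.
Result: 83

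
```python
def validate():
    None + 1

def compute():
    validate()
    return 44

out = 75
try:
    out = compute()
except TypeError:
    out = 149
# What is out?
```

Step-by-step execution trace:
1. out starts at 75.
2. try: `compute()` calls `validate()`.
3. `validate()` evaluates `None + 1`, which raises TypeError; it propagates through compute (uncaught).
4. `return 44` in compute is not reached; the assignment to out does not complete.
5. `except TypeError` matches → out = 149.
Result: 149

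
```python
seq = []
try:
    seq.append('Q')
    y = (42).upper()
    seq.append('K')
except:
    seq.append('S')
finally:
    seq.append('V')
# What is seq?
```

Step-by-step execution trace:
1. try: `seq.append('Q')` → seq = ['Q'].
2. `y = (42).upper()` raises AttributeError; `seq.append('K')` is not reached.
3. bare `except` matches → `seq.append('S')` → seq = ['Q', 'S'].
4. finally always runs: `seq.append('V')` → seq = ['Q', 'S', 'V'].
Result: ['Q', 'S', 'V']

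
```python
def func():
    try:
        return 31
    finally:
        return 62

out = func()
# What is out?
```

Step-by-step execution trace:
1. `func()` enters try: `return 31` sets pending return value 31.
2. Before returning, `finally: return 62` runs and overrides the pending return.
3. func() returns 62 → out = 62.
Result: 62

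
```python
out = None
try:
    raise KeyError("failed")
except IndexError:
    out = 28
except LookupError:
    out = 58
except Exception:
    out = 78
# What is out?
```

Step-by-step execution trace:
1. `raise KeyError(...)` raises KeyError.
2. `except IndexError` does not match (KeyError is not a subclass of IndexError); skipped.
3. `except LookupError` matches (KeyError is a subclass of LookupError) → out = 58.
4. `except Exception` is not reached.
Result: 58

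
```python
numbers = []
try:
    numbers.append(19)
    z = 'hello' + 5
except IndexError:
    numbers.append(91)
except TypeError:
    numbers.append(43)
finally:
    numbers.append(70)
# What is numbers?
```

Step-by-step execution trace:
1. try: `numbers.append(19)` → numbers = [19].
2. `z = 'hello' + 5` raises TypeError.
3. `except IndexError` does not match TypeError; skipped.
4. `except TypeError` matches → `numbers.append(43)` → numbers = [19, 43].
5. finally always runs: `numbers.append(70)` → numbers = [19, 43, 70].
Result: [19, 43, 70]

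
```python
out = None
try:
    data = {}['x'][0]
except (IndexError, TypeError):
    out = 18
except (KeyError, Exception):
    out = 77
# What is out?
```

Step-by-step execution trace:
1. `data = {}['x'][0]` raises KeyError.
2. `except (IndexError, TypeError)` does not match KeyError; skipped.
3. `except (KeyError, Exception)` matches (KeyError is in the tuple) → out = 77.
Result: 77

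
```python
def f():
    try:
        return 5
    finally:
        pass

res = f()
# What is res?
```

Step-by-step execution trace:
1. `f()` enters try: `return 5` sets pending return value 5.
2. Before returning, `finally: pass` runs (no effect).
3. f() returns 5 → res = 5.
Result: 5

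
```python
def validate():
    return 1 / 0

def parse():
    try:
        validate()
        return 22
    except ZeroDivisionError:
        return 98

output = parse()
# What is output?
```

Step-by-step execution trace:
1. `parse()` calls `validate()`.
2. `validate()` evaluates `1 / 0`, which raises ZeroDivisionError; it propagates to the caller.
3. `return 22` is not reached.
4. `except ZeroDivisionError` in parse matches → returns 98.
5. output = 98.
Result: 98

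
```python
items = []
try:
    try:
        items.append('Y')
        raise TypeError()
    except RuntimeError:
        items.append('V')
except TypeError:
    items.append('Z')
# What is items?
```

Step-by-step execution trace:
1. Inner try: `items.append('Y')` → items = ['Y'].
2. `raise TypeError()` raises TypeError.
3. Inner `except RuntimeError` does not match TypeError; exception propagates to outer try.
4. Outer `except TypeError` matches → `items.append('Z')` → items = ['Y', 'Z'].
Result: ['Y', 'Z']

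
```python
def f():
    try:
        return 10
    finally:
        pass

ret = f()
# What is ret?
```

Step-by-step execution trace:
1. `f()` enters try: `return 10` sets pending return value 10.
2. Before returning, `finally: pass` runs (no effect).
3. f() returns 10 → ret = 10.
Result: 10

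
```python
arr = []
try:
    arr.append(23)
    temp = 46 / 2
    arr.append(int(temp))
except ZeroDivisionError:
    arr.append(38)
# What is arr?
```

Step-by-step execution trace:
1. try: `arr.append(23)` → arr = [23].
2. `temp = 46 / 2` → temp = 23.0. No exception raised.
3. `arr.append(int(temp))` → arr = [23, 23].
4. `except ZeroDivisionError` is skipped (no exception was raised).
Result: [23, 23]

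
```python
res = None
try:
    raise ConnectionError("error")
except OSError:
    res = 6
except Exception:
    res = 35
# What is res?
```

Step-by-step execution trace:
1. `raise ConnectionError(...)` raises ConnectionError.
2. `except OSError` matches (ConnectionError is a subclass of OSError) → res = 6.
3. `except Exception` is not reached.
Result: 6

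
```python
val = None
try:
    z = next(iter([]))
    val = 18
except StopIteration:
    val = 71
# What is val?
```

Step-by-step execution trace:
1. `z = next(iter([]))` raises StopIteration.
2. `val = 18` is not reached.
3. `except StopIteration` matches → val = 71.
Result: 71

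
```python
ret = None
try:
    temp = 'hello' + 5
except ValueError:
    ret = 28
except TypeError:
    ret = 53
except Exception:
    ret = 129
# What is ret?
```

Step-by-step execution trace:
1. `temp = 'hello' + 5` raises TypeError.
2. `except ValueError` does not match TypeError; skipped.
3. `except TypeError` matches → ret = 53.
4. Remaining except clauses are skipped.
Result: 53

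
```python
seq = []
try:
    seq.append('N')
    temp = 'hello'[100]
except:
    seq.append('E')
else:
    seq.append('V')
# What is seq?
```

Step-by-step execution trace:
1. try: `seq.append('N')` → seq = ['N'].
2. `temp = 'hello'[100]` raises IndexError.
3. bare `except` matches → `seq.append('E')` → seq = ['N', 'E'].
4. `else` is skipped (an exception was raised).
Result: ['N', 'E']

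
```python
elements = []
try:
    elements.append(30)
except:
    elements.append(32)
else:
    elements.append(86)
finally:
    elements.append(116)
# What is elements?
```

Step-by-step execution trace:
1. try: `elements.append(30)` → elements = [30]. No exception raised.
2. `except` is skipped.
3. `else` runs: `elements.append(86)` → elements = [30, 86].
4. `finally` always runs: `elements.append(116)` → elements = [30, 86, 116].
Result: [30, 86, 116]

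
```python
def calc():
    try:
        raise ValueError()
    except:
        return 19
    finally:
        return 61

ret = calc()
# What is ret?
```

Step-by-step execution trace:
1. `calc()` enters try: `raise ValueError()` raises ValueError.
2. bare `except` matches → `return 19` sets pending return value 19.
3. Before returning, `finally: return 61` runs and overrides the pending return.
4. calc() returns 61 → ret = 61.
Result: 61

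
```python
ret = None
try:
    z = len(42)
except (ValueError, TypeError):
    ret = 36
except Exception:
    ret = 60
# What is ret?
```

Step-by-step execution trace:
1. `z = len(42)` raises TypeError.
2. `except (ValueError, TypeError)` matches (TypeError is in the tuple) → ret = 36.
3. `except Exception` is not reached.
Result: 36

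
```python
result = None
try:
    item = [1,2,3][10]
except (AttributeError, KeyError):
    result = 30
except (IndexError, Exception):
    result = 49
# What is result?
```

Step-by-step execution trace:
1. `item = [1,2,3][10]` raises IndexError.
2. `except (AttributeError, KeyError)` does not match IndexError; skipped.
3. `except (IndexError, Exception)` matches (IndexError is in the tuple) → result = 49.
Result: 49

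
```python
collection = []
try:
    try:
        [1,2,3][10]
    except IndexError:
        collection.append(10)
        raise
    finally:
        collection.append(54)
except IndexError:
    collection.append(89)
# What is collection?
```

Step-by-step execution trace:
1. Inner try: `[1,2,3][10]` raises IndexError.
2. Inner `except IndexError` matches → `collection.append(10)` → collection = [10].
3. bare `raise` re-raises IndexError.
4. Inner `finally` runs during unwinding: `collection.append(54)` → collection = [10, 54].
5. Outer `except IndexError` matches → `collection.append(89)` → collection = [10, 54, 89].
Result: [10, 54, 89]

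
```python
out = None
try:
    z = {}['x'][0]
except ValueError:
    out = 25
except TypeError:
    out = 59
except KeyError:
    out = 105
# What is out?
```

Step-by-step execution trace:
1. `z = {}['x'][0]` raises KeyError.
2. `except ValueError` does not match KeyError; skipped.
3. `except TypeError` does not match KeyError; skipped.
4. `except KeyError` matches → out = 105.
Result: 105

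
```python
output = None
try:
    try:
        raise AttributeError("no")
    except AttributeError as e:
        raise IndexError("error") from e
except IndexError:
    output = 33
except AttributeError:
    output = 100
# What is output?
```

Step-by-step execution trace:
1. Inner try raises AttributeError; inner `except AttributeError as e` catches it.
2. `raise IndexError(...) from e` raises IndexError (AttributeError is attached as __cause__, but only IndexError is active).
3. Outer `except IndexError` matches → output = 33.
4. `except AttributeError` is not reached.
Result: 33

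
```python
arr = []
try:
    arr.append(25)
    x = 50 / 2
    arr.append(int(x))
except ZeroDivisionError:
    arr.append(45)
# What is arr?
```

Step-by-step execution trace:
1. try: `arr.append(25)` → arr = [25].
2. `x = 50 / 2` → x = 25.0. No exception raised.
3. `arr.append(int(x))` → arr = [25, 25].
4. `except ZeroDivisionError` is skipped (no exception was raised).
Result: [25, 25]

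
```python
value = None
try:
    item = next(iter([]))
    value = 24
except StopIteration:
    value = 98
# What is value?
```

Step-by-step execution trace:
1. `item = next(iter([]))` raises StopIteration.
2. `value = 24` is not reached.
3. `except StopIteration` matches → value = 98.
Result: 98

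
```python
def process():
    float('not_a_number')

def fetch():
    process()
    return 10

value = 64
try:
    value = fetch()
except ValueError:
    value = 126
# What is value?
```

Step-by-step execution trace:
1. value starts at 64.
2. try: `fetch()` calls `process()`.
3. `process()` evaluates `float('not_a_number')`, which raises ValueError; it propagates through fetch (uncaught).
4. `return 10` in fetch is not reached; the assignment to value does not complete.
5. `except ValueError` matches → value = 126.
Result: 126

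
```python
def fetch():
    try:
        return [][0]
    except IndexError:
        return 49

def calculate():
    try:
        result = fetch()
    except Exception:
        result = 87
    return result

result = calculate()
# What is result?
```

Step-by-step execution trace:
1. `calculate()` calls `fetch()`.
2. In fetch: `[][0]` raises IndexError; `except IndexError` catches it → returns 49.
3. In calculate: `result = fetch()` → result = 49. No exception reaches calculate.
4. `except Exception` is skipped; calculate returns 49.
5. result = 49.
Result: 49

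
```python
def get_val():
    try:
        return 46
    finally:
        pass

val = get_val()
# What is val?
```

Step-by-step execution trace:
1. `get_val()` enters try: `return 46` sets pending return value 46.
2. Before returning, `finally: pass` runs (no effect).
3. get_val() returns 46 → val = 46.
Result: 46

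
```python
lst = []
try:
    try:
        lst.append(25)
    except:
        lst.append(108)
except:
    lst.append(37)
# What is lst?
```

Step-by-step execution trace:
1. Inner try: `lst.append(25)` → lst = [25]. No exception raised.
2. Inner `except` is skipped.
3. Inner try completes normally; outer `except` is skipped.
Result: [25]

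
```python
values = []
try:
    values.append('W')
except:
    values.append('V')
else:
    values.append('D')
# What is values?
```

Step-by-step execution trace:
1. try: `values.append('W')` → values = ['W']. No exception raised.
2. `except` is skipped.
3. `else` runs (try completed without exception): `values.append('D')` → values = ['W', 'D'].
Result: ['W', 'D']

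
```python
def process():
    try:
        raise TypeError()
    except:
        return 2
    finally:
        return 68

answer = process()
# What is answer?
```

Step-by-step execution trace:
1. `process()` enters try: `raise TypeError()` raises TypeError.
2. bare `except` matches → `return 2` sets pending return value 2.
3. Before returning, `finally: return 68` runs and overrides the pending return.
4. process() returns 68 → answer = 68.
Result: 68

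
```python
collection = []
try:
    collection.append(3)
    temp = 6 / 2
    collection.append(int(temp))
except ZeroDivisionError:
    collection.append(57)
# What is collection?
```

Step-by-step execution trace:
1. try: `collection.append(3)` → collection = [3].
2. `temp = 6 / 2` → temp = 3.0. No exception raised.
3. `collection.append(int(temp))` → collection = [3, 3].
4. `except ZeroDivisionError` is skipped (no exception was raised).
Result: [3, 3]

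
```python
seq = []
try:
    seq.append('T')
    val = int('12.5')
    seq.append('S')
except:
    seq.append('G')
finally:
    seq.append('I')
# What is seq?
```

Step-by-step execution trace:
1. try: `seq.append('T')` → seq = ['T'].
2. `val = int('12.5')` raises ValueError; `seq.append('S')` is not reached.
3. bare `except` matches → `seq.append('G')` → seq = ['T', 'G'].
4. finally always runs: `seq.append('I')` → seq = ['T', 'G', 'I'].
Result: ['T', 'G', 'I']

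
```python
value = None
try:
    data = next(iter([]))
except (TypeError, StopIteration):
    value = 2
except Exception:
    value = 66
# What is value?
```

Step-by-step execution trace:
1. `data = next(iter([]))` raises StopIteration.
2. `except (TypeError, StopIteration)` matches (StopIteration is in the tuple) → value = 2.
3. `except Exception` is not reached.
Result: 2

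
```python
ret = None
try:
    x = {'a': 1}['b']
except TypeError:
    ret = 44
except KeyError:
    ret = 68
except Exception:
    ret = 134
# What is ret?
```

Step-by-step execution trace:
1. `x = {'a': 1}['b']` raises KeyError.
2. `except TypeError` does not match KeyError; skipped.
3. `except KeyError` matches → ret = 68.
4. Remaining except clauses are skipped.
Result: 68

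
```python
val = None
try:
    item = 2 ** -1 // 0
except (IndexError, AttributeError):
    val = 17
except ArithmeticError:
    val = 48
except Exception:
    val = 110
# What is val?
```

Step-by-step execution trace:
1. `item = 2 ** -1 // 0` raises ZeroDivisionError.
2. `except (IndexError, AttributeError)` does not match ZeroDivisionError; skipped.
3. `except ArithmeticError` matches (ZeroDivisionError is a subclass of ArithmeticError) → val = 48.
4. `except Exception` is not reached.
Result: 48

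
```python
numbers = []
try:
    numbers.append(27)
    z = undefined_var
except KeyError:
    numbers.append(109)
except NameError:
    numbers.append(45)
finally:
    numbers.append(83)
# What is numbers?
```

Step-by-step execution trace:
1. try: `numbers.append(27)` → numbers = [27].
2. `z = undefined_var` raises NameError.
3. `except KeyError` does not match NameError; skipped.
4. `except NameError` matches → `numbers.append(45)` → numbers = [27, 45].
5. finally always runs: `numbers.append(83)` → numbers = [27, 45, 83].
Result: [27, 45, 83]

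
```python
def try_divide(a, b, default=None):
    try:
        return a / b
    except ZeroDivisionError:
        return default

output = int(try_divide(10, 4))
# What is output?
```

Step-by-step execution trace:
1. `try_divide(10, 4)` enters try: `return 10 / 4` → returns 2.5. No exception raised.
2. `except ZeroDivisionError` is skipped.
3. `int(2.5)` → 2 → output = 2.
Result: 2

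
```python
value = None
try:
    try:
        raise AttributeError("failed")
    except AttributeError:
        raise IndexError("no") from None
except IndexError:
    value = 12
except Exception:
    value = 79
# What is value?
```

Step-by-step execution trace:
1. Inner try raises AttributeError; inner `except AttributeError` catches it.
2. `raise IndexError(...) from None` raises IndexError (from None suppresses __context__, but the active exception is still IndexError).
3. Outer `except IndexError` matches → value = 12.
4. `except Exception` is not reached.
Result: 12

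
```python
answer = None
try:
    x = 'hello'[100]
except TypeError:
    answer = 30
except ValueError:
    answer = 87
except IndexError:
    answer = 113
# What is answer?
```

Step-by-step execution trace:
1. `x = 'hello'[100]` raises IndexError.
2. `except TypeError` does not match IndexError; skipped.
3. `except ValueError` does not match IndexError; skipped.
4. `except IndexError` matches → answer = 113.
Result: 113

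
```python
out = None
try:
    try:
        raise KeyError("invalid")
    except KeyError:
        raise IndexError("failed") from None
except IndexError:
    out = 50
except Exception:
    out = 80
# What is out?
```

Step-by-step execution trace:
1. Inner try raises KeyError; inner `except KeyError` catches it.
2. `raise IndexError(...) from None` raises IndexError (from None suppresses __context__, but the active exception is still IndexError).
3. Outer `except IndexError` matches → out = 50.
4. `except Exception` is not reached.
Result: 50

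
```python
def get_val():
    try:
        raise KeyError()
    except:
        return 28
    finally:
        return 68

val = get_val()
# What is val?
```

Step-by-step execution trace:
1. `get_val()` enters try: `raise KeyError()` raises KeyError.
2. bare `except` matches → `return 28` sets pending return value 28.
3. Before returning, `finally: return 68` runs and overrides the pending return.
4. get_val() returns 68 → val = 68.
Result: 68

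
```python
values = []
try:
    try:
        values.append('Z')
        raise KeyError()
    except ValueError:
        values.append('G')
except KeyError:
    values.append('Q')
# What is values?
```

Step-by-step execution trace:
1. Inner try: `values.append('Z')` → values = ['Z'].
2. `raise KeyError()` raises KeyError.
3. Inner `except ValueError` does not match KeyError; exception propagates to outer try.
4. Outer `except KeyError` matches → `values.append('Q')` → values = ['Z', 'Q'].
Result: ['Z', 'Q']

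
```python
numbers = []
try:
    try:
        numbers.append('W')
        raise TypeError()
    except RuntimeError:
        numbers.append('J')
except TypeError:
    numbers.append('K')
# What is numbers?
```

Step-by-step execution trace:
1. Inner try: `numbers.append('W')` → numbers = ['W'].
2. `raise TypeError()` raises TypeError.
3. Inner `except RuntimeError` does not match TypeError; exception propagates to outer try.
4. Outer `except TypeError` matches → `numbers.append('K')` → numbers = ['W', 'K'].
Result: ['W', 'K']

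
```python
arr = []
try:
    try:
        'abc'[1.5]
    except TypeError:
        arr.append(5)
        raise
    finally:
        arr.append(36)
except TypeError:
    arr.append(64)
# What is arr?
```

Step-by-step execution trace:
1. Inner try: `'abc'[1.5]` raises TypeError.
2. Inner `except TypeError` matches → `arr.append(5)` → arr = [5].
3. bare `raise` re-raises TypeError.
4. Inner `finally` runs during unwinding: `arr.append(36)` → arr = [5, 36].
5. Outer `except TypeError` matches → `arr.append(64)` → arr = [5, 36, 64].
Result: [5, 36, 64]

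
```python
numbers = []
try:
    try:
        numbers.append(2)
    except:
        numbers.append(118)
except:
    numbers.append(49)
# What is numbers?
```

Step-by-step execution trace:
1. Inner try: `numbers.append(2)` → numbers = [2]. No exception raised.
2. Inner `except` is skipped.
3. Inner try completes normally; outer `except` is skipped.
Result: [2]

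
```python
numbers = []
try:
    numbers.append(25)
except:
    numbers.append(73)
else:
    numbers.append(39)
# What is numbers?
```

Step-by-step execution trace:
1. try: `numbers.append(25)` → numbers = [25]. No exception raised.
2. `except` is skipped.
3. `else` runs (try completed without exception): `numbers.append(39)` → numbers = [25, 39].
Result: [25, 39]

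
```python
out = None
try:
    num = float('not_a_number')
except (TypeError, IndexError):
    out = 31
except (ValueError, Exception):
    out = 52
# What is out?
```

Step-by-step execution trace:
1. `num = float('not_a_number')` raises ValueError.
2. `except (TypeError, IndexError)` does not match ValueError; skipped.
3. `except (ValueError, Exception)` matches (ValueError is in the tuple) → out = 52.
Result: 52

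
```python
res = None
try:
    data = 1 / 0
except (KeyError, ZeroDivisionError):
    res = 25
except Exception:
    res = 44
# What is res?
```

Step-by-step execution trace:
1. `data = 1 / 0` raises ZeroDivisionError.
2. `except (KeyError, ZeroDivisionError)` matches (ZeroDivisionError is in the tuple) → res = 25.
3. `except Exception` is not reached.
Result: 25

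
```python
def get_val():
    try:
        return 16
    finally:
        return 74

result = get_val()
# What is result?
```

Step-by-step execution trace:
1. `get_val()` enters try: `return 16` sets pending return value 16.
2. Before returning, `finally: return 74` runs and overrides the pending return.
3. get_val() returns 74 → result = 74.
Result: 74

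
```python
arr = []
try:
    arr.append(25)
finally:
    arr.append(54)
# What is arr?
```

Step-by-step execution trace:
1. try: `arr.append(25)` → arr = [25].
2. The try body completes without raising.
3. finally always runs: `arr.append(54)` → arr = [25, 54].
Result: [25, 54]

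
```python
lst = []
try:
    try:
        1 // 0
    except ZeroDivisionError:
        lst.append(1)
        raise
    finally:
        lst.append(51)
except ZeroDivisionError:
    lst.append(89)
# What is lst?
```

Step-by-step execution trace:
1. Inner try: `1 // 0` raises ZeroDivisionError.
2. Inner `except ZeroDivisionError` matches → `lst.append(1)` → lst = [1].
3. bare `raise` re-raises ZeroDivisionError.
4. Inner `finally` runs during unwinding: `lst.append(51)` → lst = [1, 51].
5. Outer `except ZeroDivisionError` matches → `lst.append(89)` → lst = [1, 51, 89].
Result: [1, 51, 89]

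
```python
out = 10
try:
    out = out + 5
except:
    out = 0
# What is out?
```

Step-by-step execution trace:
1. out starts at 10.
2. try: `out = out + 5` → out = 15. No exception raised.
3. `except` is skipped.
Result: 15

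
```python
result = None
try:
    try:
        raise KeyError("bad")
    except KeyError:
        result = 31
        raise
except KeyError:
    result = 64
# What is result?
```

Step-by-step execution trace:
1. Inner try: `raise KeyError("bad")` raises KeyError.
2. Inner `except KeyError` matches → result = 31.
3. bare `raise` re-raises the same KeyError.
4. Outer `except KeyError` matches → result = 64.
Result: 64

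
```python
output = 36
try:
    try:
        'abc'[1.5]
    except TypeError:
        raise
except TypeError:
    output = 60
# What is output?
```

Step-by-step execution trace:
1. Inner try: `'abc'[1.5]` raises TypeError.
2. Inner `except TypeError` matches; bare `raise` re-raises the same TypeError.
3. Outer `except TypeError` matches → output = 60.
Result: 60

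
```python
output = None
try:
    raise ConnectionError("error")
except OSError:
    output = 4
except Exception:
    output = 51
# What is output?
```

Step-by-step execution trace:
1. `raise ConnectionError(...)` raises ConnectionError.
2. `except OSError` matches (ConnectionError is a subclass of OSError) → output = 4.
3. `except Exception` is not reached.
Result: 4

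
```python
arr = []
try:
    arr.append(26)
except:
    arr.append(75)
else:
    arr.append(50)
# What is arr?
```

Step-by-step execution trace:
1. try: `arr.append(26)` → arr = [26]. No exception raised.
2. `except` is skipped.
3. `else` runs (try completed without exception): `arr.append(50)` → arr = [26, 50].
Result: [26, 50]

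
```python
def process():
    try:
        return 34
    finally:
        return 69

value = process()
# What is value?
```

Step-by-step execution trace:
1. `process()` enters try: `return 34` sets pending return value 34.
2. Before returning, `finally: return 69` runs and overrides the pending return.
3. process() returns 69 → value = 69.
Result: 69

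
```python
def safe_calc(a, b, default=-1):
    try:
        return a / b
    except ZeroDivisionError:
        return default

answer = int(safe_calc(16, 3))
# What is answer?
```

Step-by-step execution trace:
1. `safe_calc(16, 3)` enters try: `return 16 / 3` → returns 5.333333333333333. No exception raised.
2. `except ZeroDivisionError` is skipped.
3. `int(5.333333333333333)` → 5 → answer = 5.
Result: 5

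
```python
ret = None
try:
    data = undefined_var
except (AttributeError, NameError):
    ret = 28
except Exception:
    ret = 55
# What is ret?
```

Step-by-step execution trace:
1. `data = undefined_var` raises NameError.
2. `except (AttributeError, NameError)` matches (NameError is in the tuple) → ret = 28.
3. `except Exception` is not reached.
Result: 28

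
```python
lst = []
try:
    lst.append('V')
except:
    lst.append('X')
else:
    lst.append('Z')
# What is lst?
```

Step-by-step execution trace:
1. try: `lst.append('V')` → lst = ['V']. No exception raised.
2. `except` is skipped.
3. `else` runs (try completed without exception): `lst.append('Z')` → lst = ['V', 'Z'].
Result: ['V', 'Z']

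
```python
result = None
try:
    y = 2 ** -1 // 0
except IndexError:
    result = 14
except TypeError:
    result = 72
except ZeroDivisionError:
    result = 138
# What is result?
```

Step-by-step execution trace:
1. `y = 2 ** -1 // 0` raises ZeroDivisionError.
2. `except IndexError` does not match ZeroDivisionError; skipped.
3. `except TypeError` does not match ZeroDivisionError; skipped.
4. `except ZeroDivisionError` matches → result = 138.
Result: 138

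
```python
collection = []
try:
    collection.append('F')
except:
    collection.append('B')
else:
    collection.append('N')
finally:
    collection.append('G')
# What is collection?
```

Step-by-step execution trace:
1. try: `collection.append('F')` → collection = ['F']. No exception raised.
2. `except` is skipped.
3. `else` runs: `collection.append('N')` → collection = ['F', 'N'].
4. `finally` always runs: `collection.append('G')` → collection = ['F', 'N', 'G'].
Result: ['F', 'N', 'G']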